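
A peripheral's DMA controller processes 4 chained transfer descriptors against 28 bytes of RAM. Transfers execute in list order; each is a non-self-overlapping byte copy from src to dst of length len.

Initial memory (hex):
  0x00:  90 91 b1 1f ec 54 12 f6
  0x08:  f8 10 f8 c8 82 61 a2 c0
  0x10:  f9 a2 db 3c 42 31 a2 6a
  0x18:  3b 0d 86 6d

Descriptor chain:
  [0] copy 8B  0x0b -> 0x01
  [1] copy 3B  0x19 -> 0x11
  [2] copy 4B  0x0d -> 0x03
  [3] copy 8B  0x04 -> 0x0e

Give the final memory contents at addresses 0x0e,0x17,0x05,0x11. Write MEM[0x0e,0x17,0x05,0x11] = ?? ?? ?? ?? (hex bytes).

[0] 0x0b->0x01 len=8 : c8 82 61 a2 c0 f9 a2 db
[1] 0x19->0x11 len=3 : 0d 86 6d
[2] 0x0d->0x03 len=4 : 61 a2 c0 f9
[3] 0x04->0x0e len=8 : a2 c0 f9 a2 db 10 f8 c8
query mem[0x0e]=0xa2, mem[0x17]=0x6a, mem[0x05]=0xc0, mem[0x11]=0xa2

MEM[0x0e,0x17,0x05,0x11] = a2 6a c0 a2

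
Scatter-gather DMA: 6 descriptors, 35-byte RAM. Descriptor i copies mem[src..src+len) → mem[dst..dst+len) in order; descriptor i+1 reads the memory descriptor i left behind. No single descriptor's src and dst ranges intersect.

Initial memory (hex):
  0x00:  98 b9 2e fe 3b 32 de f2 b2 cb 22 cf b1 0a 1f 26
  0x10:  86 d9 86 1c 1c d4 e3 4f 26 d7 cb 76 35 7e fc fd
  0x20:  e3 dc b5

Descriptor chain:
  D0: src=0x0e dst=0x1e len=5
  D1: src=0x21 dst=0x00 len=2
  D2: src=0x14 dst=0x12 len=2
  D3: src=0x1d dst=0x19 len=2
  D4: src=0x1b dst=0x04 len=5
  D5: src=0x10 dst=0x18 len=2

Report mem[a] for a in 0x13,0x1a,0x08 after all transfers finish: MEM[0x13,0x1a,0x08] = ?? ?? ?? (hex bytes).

  after D0: wrote 5B at 0x1e = 1f2686d986
  after D1: wrote 2B at 0x00 = d986
  after D2: wrote 2B at 0x12 = 1cd4
  after D3: wrote 2B at 0x19 = 7e1f
  after D4: wrote 5B at 0x04 = 76357e1f26
  after D5: wrote 2B at 0x18 = 86d9
query mem[0x13]=0xd4, mem[0x1a]=0x1f, mem[0x08]=0x26

MEM[0x13,0x1a,0x08] = d4 1f 26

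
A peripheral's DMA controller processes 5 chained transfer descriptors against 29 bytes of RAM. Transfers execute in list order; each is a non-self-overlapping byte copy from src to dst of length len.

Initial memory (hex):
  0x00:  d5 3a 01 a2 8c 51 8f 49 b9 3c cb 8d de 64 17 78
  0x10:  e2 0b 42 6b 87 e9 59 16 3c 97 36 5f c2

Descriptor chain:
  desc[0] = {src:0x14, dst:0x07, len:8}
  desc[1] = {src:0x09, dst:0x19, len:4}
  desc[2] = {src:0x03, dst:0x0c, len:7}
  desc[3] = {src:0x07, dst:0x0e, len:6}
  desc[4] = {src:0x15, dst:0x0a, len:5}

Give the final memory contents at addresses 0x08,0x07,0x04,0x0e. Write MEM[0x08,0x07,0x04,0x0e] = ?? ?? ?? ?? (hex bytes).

[0] 0x14->0x07 len=8 : 87 e9 59 16 3c 97 36 5f
[1] 0x09->0x19 len=4 : 59 16 3c 97
[2] 0x03->0x0c len=7 : a2 8c 51 8f 87 e9 59
[3] 0x07->0x0e len=6 : 87 e9 59 16 3c a2
[4] 0x15->0x0a len=5 : e9 59 16 3c 59
query mem[0x08]=0xe9, mem[0x07]=0x87, mem[0x04]=0x8c, mem[0x0e]=0x59

MEM[0x08,0x07,0x04,0x0e] = e9 87 8c 59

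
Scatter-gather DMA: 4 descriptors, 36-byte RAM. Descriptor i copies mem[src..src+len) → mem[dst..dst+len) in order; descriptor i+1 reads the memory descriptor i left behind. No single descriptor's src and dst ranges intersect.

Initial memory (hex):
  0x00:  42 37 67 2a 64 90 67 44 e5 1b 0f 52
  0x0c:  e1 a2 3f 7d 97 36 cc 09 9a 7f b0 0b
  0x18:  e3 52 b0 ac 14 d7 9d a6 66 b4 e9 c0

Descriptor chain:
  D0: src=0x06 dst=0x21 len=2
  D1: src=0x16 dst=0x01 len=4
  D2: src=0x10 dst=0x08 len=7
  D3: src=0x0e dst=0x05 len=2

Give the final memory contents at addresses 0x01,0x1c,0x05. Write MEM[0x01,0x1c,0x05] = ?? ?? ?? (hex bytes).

MEM[0x01,0x1c,0x05] = b0 14 b0

  after D0: wrote 2B at 0x21 = 6744
  after D1: wrote 4B at 0x01 = b00be352
  after D2: wrote 7B at 0x08 = 9736cc099a7fb0
  after D3: wrote 2B at 0x05 = b07d
query mem[0x01]=0xb0, mem[0x1c]=0x14, mem[0x05]=0xb0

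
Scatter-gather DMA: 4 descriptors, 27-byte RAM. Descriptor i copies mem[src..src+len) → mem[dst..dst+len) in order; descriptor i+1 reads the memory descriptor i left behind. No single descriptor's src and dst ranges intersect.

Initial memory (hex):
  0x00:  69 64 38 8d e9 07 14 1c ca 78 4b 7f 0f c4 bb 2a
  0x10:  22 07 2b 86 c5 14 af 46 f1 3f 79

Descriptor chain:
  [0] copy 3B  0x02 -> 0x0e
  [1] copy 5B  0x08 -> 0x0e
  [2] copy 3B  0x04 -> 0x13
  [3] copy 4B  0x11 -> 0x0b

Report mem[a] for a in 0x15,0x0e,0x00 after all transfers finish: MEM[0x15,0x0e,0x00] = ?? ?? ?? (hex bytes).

MEM[0x15,0x0e,0x00] = 14 07 69

D0: mem[0x0e..0x10] <- [38 8d e9]
D1: mem[0x0e..0x12] <- [ca 78 4b 7f 0f]
D2: mem[0x13..0x15] <- [e9 07 14]
D3: mem[0x0b..0x0e] <- [7f 0f e9 07]
query mem[0x15]=0x14, mem[0x0e]=0x07, mem[0x00]=0x69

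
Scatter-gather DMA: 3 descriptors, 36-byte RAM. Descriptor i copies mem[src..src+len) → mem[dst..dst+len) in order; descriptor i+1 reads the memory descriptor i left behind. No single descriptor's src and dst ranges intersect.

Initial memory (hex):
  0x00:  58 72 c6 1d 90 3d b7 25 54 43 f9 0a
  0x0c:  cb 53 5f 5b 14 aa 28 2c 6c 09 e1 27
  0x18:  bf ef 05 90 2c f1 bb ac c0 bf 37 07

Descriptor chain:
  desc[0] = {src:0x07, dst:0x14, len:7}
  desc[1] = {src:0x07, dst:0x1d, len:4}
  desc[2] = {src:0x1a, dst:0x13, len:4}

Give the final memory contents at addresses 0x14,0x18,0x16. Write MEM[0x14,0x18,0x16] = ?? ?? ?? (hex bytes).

MEM[0x14,0x18,0x16] = 90 0a 25

#0 dst[0x14+7] := {0x25,0x54,0x43,0xf9,0x0a,0xcb,0x53}
#1 dst[0x1d+4] := {0x25,0x54,0x43,0xf9}
#2 dst[0x13+4] := {0x53,0x90,0x2c,0x25}
query mem[0x14]=0x90, mem[0x18]=0x0a, mem[0x16]=0x25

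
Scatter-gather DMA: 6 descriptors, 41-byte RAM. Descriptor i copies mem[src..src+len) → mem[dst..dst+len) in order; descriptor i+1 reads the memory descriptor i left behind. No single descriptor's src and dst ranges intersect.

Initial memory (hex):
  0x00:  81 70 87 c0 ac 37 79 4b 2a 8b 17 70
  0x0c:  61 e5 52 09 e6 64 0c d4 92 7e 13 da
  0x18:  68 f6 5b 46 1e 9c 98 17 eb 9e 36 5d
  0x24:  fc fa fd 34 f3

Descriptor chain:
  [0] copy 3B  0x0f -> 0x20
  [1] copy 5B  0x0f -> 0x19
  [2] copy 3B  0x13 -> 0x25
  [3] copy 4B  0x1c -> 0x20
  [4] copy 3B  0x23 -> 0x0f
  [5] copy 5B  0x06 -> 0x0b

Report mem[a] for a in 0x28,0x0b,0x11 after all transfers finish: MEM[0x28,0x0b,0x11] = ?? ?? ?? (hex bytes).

  after D0: wrote 3B at 0x20 = 09e664
  after D1: wrote 5B at 0x19 = 09e6640cd4
  after D2: wrote 3B at 0x25 = d4927e
  after D3: wrote 4B at 0x20 = 0cd49817
  after D4: wrote 3B at 0x0f = 17fcd4
  after D5: wrote 5B at 0x0b = 794b2a8b17
query mem[0x28]=0xf3, mem[0x0b]=0x79, mem[0x11]=0xd4

MEM[0x28,0x0b,0x11] = f3 79 d4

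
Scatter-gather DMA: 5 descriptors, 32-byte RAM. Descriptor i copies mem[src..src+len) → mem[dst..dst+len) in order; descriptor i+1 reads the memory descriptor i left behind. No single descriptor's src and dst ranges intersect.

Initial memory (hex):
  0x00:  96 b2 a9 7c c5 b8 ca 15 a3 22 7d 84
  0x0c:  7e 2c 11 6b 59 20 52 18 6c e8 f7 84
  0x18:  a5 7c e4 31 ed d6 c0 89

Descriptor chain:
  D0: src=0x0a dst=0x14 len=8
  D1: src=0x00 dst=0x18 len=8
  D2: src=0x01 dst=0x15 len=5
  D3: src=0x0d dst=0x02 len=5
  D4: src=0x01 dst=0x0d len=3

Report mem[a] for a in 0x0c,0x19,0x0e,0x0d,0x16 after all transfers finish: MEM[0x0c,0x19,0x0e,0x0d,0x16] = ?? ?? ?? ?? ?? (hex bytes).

MEM[0x0c,0x19,0x0e,0x0d,0x16] = 7e b8 2c b2 a9

  after D0: wrote 8B at 0x14 = 7d847e2c116b5920
  after D1: wrote 8B at 0x18 = 96b2a97cc5b8ca15
  after D2: wrote 5B at 0x15 = b2a97cc5b8
  after D3: wrote 5B at 0x02 = 2c116b5920
  after D4: wrote 3B at 0x0d = b22c11
query mem[0x0c]=0x7e, mem[0x19]=0xb8, mem[0x0e]=0x2c, mem[0x0d]=0xb2, mem[0x16]=0xa9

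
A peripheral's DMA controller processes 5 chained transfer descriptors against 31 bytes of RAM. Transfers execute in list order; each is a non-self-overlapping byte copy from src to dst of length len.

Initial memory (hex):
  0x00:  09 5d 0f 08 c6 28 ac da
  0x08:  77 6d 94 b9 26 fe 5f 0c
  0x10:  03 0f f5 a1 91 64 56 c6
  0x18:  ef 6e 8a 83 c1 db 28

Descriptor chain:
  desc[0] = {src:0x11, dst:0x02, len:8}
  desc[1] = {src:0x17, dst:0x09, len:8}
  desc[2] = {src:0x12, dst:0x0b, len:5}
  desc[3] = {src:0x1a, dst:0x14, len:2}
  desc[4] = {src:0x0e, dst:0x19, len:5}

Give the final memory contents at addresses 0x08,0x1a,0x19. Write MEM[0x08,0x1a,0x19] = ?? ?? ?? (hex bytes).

#0 dst[0x02+8] := {0x0f,0xf5,0xa1,0x91,0x64,0x56,0xc6,0xef}
#1 dst[0x09+8] := {0xc6,0xef,0x6e,0x8a,0x83,0xc1,0xdb,0x28}
#2 dst[0x0b+5] := {0xf5,0xa1,0x91,0x64,0x56}
#3 dst[0x14+2] := {0x8a,0x83}
#4 dst[0x19+5] := {0x64,0x56,0x28,0x0f,0xf5}
query mem[0x08]=0xc6, mem[0x1a]=0x56, mem[0x19]=0x64

MEM[0x08,0x1a,0x19] = c6 56 64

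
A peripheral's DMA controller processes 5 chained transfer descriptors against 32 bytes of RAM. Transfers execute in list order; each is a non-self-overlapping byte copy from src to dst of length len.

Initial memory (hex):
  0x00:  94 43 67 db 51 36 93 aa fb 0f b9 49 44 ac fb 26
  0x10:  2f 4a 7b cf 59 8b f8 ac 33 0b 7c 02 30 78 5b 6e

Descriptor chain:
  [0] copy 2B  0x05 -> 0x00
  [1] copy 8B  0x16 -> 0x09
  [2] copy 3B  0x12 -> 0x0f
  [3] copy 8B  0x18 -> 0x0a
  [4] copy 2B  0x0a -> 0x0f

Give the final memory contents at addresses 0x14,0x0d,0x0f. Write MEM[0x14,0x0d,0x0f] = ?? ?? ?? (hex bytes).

D0: mem[0x00..0x01] <- [36 93]
D1: mem[0x09..0x10] <- [f8 ac 33 0b 7c 02 30 78]
D2: mem[0x0f..0x11] <- [7b cf 59]
D3: mem[0x0a..0x11] <- [33 0b 7c 02 30 78 5b 6e]
D4: mem[0x0f..0x10] <- [33 0b]
query mem[0x14]=0x59, mem[0x0d]=0x02, mem[0x0f]=0x33

MEM[0x14,0x0d,0x0f] = 59 02 33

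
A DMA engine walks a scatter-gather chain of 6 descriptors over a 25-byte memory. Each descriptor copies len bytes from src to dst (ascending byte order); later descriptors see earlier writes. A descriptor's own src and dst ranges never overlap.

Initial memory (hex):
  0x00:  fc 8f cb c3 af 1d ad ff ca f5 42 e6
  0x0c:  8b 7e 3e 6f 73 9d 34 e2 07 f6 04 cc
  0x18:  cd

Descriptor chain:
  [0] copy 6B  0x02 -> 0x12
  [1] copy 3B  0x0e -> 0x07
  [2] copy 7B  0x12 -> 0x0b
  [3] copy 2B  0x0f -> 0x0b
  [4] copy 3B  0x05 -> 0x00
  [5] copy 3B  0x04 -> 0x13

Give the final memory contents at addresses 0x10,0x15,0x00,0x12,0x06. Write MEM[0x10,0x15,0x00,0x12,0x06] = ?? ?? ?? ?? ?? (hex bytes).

MEM[0x10,0x15,0x00,0x12,0x06] = ff ad 1d cb ad

[0] 0x02->0x12 len=6 : cb c3 af 1d ad ff
[1] 0x0e->0x07 len=3 : 3e 6f 73
[2] 0x12->0x0b len=7 : cb c3 af 1d ad ff cd
[3] 0x0f->0x0b len=2 : ad ff
[4] 0x05->0x00 len=3 : 1d ad 3e
[5] 0x04->0x13 len=3 : af 1d ad
query mem[0x10]=0xff, mem[0x15]=0xad, mem[0x00]=0x1d, mem[0x12]=0xcb, mem[0x06]=0xad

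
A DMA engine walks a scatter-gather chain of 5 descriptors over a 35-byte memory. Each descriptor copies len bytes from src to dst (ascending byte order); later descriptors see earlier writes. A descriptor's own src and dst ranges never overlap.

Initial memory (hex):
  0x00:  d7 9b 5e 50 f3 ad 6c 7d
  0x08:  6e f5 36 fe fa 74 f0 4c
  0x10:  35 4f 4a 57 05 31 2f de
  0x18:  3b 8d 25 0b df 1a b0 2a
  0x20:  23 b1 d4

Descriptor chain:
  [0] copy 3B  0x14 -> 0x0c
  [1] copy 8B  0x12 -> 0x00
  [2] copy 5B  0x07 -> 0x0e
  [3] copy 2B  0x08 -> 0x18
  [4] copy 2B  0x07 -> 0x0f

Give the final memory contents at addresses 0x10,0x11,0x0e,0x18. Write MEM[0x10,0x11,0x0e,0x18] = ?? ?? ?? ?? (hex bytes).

MEM[0x10,0x11,0x0e,0x18] = 6e 36 8d 6e

D0: mem[0x0c..0x0e] <- [05 31 2f]
D1: mem[0x00..0x07] <- [4a 57 05 31 2f de 3b 8d]
D2: mem[0x0e..0x12] <- [8d 6e f5 36 fe]
D3: mem[0x18..0x19] <- [6e f5]
D4: mem[0x0f..0x10] <- [8d 6e]
query mem[0x10]=0x6e, mem[0x11]=0x36, mem[0x0e]=0x8d, mem[0x18]=0x6e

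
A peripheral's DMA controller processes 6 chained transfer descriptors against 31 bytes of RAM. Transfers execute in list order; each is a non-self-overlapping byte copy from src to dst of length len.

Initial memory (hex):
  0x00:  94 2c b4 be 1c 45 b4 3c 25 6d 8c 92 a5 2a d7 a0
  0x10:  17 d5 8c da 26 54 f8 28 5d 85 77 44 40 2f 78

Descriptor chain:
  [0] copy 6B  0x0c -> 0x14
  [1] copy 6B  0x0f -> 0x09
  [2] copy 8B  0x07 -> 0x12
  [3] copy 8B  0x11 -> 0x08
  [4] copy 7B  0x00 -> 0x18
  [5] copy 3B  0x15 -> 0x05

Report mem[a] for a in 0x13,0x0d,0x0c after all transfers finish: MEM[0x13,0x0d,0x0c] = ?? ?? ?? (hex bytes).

D0: mem[0x14..0x19] <- [a5 2a d7 a0 17 d5]
D1: mem[0x09..0x0e] <- [a0 17 d5 8c da a5]
D2: mem[0x12..0x19] <- [3c 25 a0 17 d5 8c da a5]
D3: mem[0x08..0x0f] <- [d5 3c 25 a0 17 d5 8c da]
D4: mem[0x18..0x1e] <- [94 2c b4 be 1c 45 b4]
D5: mem[0x05..0x07] <- [17 d5 8c]
query mem[0x13]=0x25, mem[0x0d]=0xd5, mem[0x0c]=0x17

MEM[0x13,0x0d,0x0c] = 25 d5 17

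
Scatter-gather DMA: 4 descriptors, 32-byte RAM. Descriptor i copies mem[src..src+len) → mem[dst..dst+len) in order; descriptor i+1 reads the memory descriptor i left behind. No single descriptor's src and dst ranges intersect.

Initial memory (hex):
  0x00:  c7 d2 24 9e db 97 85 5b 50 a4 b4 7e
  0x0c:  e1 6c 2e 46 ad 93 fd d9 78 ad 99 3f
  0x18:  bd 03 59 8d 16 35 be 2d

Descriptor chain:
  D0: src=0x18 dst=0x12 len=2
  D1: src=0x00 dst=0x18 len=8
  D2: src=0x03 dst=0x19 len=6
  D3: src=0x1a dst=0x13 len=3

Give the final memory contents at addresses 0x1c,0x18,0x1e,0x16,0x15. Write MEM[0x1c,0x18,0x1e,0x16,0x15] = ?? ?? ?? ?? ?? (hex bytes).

[0] 0x18->0x12 len=2 : bd 03
[1] 0x00->0x18 len=8 : c7 d2 24 9e db 97 85 5b
[2] 0x03->0x19 len=6 : 9e db 97 85 5b 50
[3] 0x1a->0x13 len=3 : db 97 85
query mem[0x1c]=0x85, mem[0x18]=0xc7, mem[0x1e]=0x50, mem[0x16]=0x99, mem[0x15]=0x85

MEM[0x1c,0x18,0x1e,0x16,0x15] = 85 c7 50 99 85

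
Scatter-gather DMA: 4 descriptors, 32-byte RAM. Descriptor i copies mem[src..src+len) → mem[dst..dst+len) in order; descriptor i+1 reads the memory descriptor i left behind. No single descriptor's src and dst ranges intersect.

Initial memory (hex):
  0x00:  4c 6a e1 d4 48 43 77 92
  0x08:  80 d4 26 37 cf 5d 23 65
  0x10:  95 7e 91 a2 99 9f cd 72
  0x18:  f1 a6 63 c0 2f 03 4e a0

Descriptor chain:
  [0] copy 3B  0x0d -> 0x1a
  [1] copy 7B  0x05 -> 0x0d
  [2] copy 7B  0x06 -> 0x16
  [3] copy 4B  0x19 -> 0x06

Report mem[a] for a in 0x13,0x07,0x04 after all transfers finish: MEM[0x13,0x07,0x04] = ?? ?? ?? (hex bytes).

[0] 0x0d->0x1a len=3 : 5d 23 65
[1] 0x05->0x0d len=7 : 43 77 92 80 d4 26 37
[2] 0x06->0x16 len=7 : 77 92 80 d4 26 37 cf
[3] 0x19->0x06 len=4 : d4 26 37 cf
query mem[0x13]=0x37, mem[0x07]=0x26, mem[0x04]=0x48

MEM[0x13,0x07,0x04] = 37 26 48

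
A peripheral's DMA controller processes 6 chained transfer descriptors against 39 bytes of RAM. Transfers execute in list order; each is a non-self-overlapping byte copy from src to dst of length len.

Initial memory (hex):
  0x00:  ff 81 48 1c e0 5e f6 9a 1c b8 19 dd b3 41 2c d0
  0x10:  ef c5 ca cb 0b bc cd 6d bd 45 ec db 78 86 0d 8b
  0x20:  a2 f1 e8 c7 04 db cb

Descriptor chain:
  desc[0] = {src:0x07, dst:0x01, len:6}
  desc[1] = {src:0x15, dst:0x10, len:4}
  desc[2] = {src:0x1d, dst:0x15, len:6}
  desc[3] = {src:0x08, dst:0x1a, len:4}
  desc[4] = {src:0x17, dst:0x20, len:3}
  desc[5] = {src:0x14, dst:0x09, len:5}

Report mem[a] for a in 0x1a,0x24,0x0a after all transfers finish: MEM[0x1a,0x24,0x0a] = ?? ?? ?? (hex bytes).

#0 dst[0x01+6] := {0x9a,0x1c,0xb8,0x19,0xdd,0xb3}
#1 dst[0x10+4] := {0xbc,0xcd,0x6d,0xbd}
#2 dst[0x15+6] := {0x86,0x0d,0x8b,0xa2,0xf1,0xe8}
#3 dst[0x1a+4] := {0x1c,0xb8,0x19,0xdd}
#4 dst[0x20+3] := {0x8b,0xa2,0xf1}
#5 dst[0x09+5] := {0x0b,0x86,0x0d,0x8b,0xa2}
query mem[0x1a]=0x1c, mem[0x24]=0x04, mem[0x0a]=0x86

MEM[0x1a,0x24,0x0a] = 1c 04 86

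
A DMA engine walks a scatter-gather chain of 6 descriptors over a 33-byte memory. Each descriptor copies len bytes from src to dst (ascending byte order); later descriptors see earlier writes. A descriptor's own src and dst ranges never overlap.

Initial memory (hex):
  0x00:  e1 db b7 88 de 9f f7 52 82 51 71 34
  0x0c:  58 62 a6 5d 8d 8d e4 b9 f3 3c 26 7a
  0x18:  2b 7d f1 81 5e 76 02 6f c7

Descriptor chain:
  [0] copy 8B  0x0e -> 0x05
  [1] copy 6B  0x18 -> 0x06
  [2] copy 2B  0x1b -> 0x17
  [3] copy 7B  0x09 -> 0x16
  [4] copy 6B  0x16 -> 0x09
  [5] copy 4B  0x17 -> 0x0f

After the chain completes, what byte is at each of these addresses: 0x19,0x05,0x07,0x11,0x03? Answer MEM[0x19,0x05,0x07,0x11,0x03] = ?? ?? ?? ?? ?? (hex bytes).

MEM[0x19,0x05,0x07,0x11,0x03] = 3c a6 7d 3c 88

D0: mem[0x05..0x0c] <- [a6 5d 8d 8d e4 b9 f3 3c]
D1: mem[0x06..0x0b] <- [2b 7d f1 81 5e 76]
D2: mem[0x17..0x18] <- [81 5e]
D3: mem[0x16..0x1c] <- [81 5e 76 3c 62 a6 5d]
D4: mem[0x09..0x0e] <- [81 5e 76 3c 62 a6]
D5: mem[0x0f..0x12] <- [5e 76 3c 62]
query mem[0x19]=0x3c, mem[0x05]=0xa6, mem[0x07]=0x7d, mem[0x11]=0x3c, mem[0x03]=0x88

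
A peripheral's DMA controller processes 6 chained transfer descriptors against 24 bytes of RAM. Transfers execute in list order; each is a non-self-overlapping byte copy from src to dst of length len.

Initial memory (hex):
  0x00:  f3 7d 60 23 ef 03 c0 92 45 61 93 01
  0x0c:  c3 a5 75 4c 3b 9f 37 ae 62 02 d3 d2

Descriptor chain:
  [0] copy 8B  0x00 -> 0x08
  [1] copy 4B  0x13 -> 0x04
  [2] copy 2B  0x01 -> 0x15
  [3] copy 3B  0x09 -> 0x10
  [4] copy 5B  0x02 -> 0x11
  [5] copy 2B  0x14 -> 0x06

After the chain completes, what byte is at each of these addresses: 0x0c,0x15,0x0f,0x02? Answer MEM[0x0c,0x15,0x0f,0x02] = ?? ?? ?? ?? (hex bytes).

MEM[0x0c,0x15,0x0f,0x02] = ef 02 92 60

[0] 0x00->0x08 len=8 : f3 7d 60 23 ef 03 c0 92
[1] 0x13->0x04 len=4 : ae 62 02 d3
[2] 0x01->0x15 len=2 : 7d 60
[3] 0x09->0x10 len=3 : 7d 60 23
[4] 0x02->0x11 len=5 : 60 23 ae 62 02
[5] 0x14->0x06 len=2 : 62 02
query mem[0x0c]=0xef, mem[0x15]=0x02, mem[0x0f]=0x92, mem[0x02]=0x60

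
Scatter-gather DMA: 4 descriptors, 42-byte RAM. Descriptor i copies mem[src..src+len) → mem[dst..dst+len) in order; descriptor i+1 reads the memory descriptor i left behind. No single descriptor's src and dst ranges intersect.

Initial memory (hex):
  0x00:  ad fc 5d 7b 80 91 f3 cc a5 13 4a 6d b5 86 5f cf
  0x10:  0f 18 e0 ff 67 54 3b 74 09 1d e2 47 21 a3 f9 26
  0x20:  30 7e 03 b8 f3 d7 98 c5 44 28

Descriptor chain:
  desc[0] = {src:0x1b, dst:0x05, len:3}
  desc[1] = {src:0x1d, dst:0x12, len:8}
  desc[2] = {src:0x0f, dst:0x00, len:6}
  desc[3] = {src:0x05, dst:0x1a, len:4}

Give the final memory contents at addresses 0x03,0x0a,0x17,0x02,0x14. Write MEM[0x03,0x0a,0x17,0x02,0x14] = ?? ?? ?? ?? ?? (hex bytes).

D0: mem[0x05..0x07] <- [47 21 a3]
D1: mem[0x12..0x19] <- [a3 f9 26 30 7e 03 b8 f3]
D2: mem[0x00..0x05] <- [cf 0f 18 a3 f9 26]
D3: mem[0x1a..0x1d] <- [26 21 a3 a5]
query mem[0x03]=0xa3, mem[0x0a]=0x4a, mem[0x17]=0x03, mem[0x02]=0x18, mem[0x14]=0x26

MEM[0x03,0x0a,0x17,0x02,0x14] = a3 4a 03 18 26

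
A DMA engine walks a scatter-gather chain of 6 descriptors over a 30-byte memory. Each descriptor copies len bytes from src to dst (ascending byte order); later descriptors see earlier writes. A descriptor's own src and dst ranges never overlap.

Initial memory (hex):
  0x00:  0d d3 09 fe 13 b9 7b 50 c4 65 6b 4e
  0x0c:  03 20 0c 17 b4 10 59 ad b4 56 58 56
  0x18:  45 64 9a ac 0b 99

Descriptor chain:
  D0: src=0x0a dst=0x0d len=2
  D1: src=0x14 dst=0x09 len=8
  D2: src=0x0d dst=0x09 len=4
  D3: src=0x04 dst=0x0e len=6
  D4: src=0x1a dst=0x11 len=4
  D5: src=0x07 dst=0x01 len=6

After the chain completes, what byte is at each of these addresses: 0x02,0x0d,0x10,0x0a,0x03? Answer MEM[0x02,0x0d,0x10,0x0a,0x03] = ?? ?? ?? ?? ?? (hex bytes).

#0 dst[0x0d+2] := {0x6b,0x4e}
#1 dst[0x09+8] := {0xb4,0x56,0x58,0x56,0x45,0x64,0x9a,0xac}
#2 dst[0x09+4] := {0x45,0x64,0x9a,0xac}
#3 dst[0x0e+6] := {0x13,0xb9,0x7b,0x50,0xc4,0x45}
#4 dst[0x11+4] := {0x9a,0xac,0x0b,0x99}
#5 dst[0x01+6] := {0x50,0xc4,0x45,0x64,0x9a,0xac}
query mem[0x02]=0xc4, mem[0x0d]=0x45, mem[0x10]=0x7b, mem[0x0a]=0x64, mem[0x03]=0x45

MEM[0x02,0x0d,0x10,0x0a,0x03] = c4 45 7b 64 45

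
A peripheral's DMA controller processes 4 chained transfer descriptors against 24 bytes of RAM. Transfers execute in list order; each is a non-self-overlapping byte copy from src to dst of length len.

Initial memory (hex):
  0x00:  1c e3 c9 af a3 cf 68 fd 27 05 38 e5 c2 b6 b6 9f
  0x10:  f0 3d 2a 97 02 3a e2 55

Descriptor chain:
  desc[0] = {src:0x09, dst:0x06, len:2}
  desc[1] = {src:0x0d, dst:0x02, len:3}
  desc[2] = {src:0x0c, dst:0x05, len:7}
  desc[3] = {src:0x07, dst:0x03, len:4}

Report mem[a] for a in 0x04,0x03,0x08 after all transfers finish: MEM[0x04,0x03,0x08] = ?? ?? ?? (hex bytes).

#0 dst[0x06+2] := {0x05,0x38}
#1 dst[0x02+3] := {0xb6,0xb6,0x9f}
#2 dst[0x05+7] := {0xc2,0xb6,0xb6,0x9f,0xf0,0x3d,0x2a}
#3 dst[0x03+4] := {0xb6,0x9f,0xf0,0x3d}
query mem[0x04]=0x9f, mem[0x03]=0xb6, mem[0x08]=0x9f

MEM[0x04,0x03,0x08] = 9f b6 9f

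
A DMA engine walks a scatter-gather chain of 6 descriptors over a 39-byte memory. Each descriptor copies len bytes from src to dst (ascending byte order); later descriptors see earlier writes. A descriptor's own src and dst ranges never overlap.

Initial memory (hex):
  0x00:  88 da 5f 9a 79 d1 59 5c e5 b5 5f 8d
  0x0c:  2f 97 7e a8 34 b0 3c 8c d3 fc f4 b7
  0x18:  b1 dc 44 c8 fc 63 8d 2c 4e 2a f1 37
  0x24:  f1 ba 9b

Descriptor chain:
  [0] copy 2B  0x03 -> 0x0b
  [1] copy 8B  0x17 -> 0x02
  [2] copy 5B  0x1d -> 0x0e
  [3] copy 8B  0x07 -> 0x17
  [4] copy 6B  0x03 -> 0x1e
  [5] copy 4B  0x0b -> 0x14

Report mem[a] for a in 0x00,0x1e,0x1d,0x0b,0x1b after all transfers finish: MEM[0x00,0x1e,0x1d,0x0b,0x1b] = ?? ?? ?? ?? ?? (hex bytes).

MEM[0x00,0x1e,0x1d,0x0b,0x1b] = 88 b1 97 9a 9a

  after D0: wrote 2B at 0x0b = 9a79
  after D1: wrote 8B at 0x02 = b7b1dc44c8fc638d
  after D2: wrote 5B at 0x0e = 638d2c4e2a
  after D3: wrote 8B at 0x17 = fc638d5f9a799763
  after D4: wrote 6B at 0x1e = b1dc44c8fc63
  after D5: wrote 4B at 0x14 = 9a799763
query mem[0x00]=0x88, mem[0x1e]=0xb1, mem[0x1d]=0x97, mem[0x0b]=0x9a, mem[0x1b]=0x9a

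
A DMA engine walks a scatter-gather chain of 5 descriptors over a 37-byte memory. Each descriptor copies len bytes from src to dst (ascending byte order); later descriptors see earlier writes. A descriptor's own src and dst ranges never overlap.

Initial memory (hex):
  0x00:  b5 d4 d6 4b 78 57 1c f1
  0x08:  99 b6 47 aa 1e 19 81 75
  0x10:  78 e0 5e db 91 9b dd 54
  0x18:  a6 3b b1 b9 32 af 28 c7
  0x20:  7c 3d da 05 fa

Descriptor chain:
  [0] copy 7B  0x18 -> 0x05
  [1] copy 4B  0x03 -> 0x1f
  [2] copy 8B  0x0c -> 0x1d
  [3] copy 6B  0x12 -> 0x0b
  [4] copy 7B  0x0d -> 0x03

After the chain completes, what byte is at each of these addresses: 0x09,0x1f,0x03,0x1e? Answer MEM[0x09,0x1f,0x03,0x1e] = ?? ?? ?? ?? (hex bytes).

MEM[0x09,0x1f,0x03,0x1e] = db 81 91 19

#0 dst[0x05+7] := {0xa6,0x3b,0xb1,0xb9,0x32,0xaf,0x28}
#1 dst[0x1f+4] := {0x4b,0x78,0xa6,0x3b}
#2 dst[0x1d+8] := {0x1e,0x19,0x81,0x75,0x78,0xe0,0x5e,0xdb}
#3 dst[0x0b+6] := {0x5e,0xdb,0x91,0x9b,0xdd,0x54}
#4 dst[0x03+7] := {0x91,0x9b,0xdd,0x54,0xe0,0x5e,0xdb}
query mem[0x09]=0xdb, mem[0x1f]=0x81, mem[0x03]=0x91, mem[0x1e]=0x19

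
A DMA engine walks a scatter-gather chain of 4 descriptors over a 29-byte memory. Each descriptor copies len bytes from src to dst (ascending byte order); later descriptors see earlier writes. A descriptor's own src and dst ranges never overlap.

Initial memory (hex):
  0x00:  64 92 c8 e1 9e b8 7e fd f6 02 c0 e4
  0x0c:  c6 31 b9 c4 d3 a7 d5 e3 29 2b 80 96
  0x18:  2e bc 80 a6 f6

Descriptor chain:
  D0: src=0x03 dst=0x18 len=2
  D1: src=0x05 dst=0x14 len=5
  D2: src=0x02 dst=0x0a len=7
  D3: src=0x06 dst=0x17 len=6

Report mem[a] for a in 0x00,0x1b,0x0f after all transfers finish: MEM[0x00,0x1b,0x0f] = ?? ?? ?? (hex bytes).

  after D0: wrote 2B at 0x18 = e19e
  after D1: wrote 5B at 0x14 = b87efdf602
  after D2: wrote 7B at 0x0a = c8e19eb87efdf6
  after D3: wrote 6B at 0x17 = 7efdf602c8e1
query mem[0x00]=0x64, mem[0x1b]=0xc8, mem[0x0f]=0xfd

MEM[0x00,0x1b,0x0f] = 64 c8 fd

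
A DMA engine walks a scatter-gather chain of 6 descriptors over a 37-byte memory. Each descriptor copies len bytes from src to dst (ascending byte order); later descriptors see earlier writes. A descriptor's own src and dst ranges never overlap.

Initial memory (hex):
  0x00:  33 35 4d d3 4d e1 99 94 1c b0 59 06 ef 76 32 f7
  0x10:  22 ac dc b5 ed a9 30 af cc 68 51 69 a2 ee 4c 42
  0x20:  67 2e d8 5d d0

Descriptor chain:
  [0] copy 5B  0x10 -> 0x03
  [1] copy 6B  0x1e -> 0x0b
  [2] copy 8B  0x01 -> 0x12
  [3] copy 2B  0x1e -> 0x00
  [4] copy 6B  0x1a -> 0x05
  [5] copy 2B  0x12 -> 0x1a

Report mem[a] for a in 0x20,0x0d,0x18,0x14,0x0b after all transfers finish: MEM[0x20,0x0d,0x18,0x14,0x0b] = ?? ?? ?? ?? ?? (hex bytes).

[0] 0x10->0x03 len=5 : 22 ac dc b5 ed
[1] 0x1e->0x0b len=6 : 4c 42 67 2e d8 5d
[2] 0x01->0x12 len=8 : 35 4d 22 ac dc b5 ed 1c
[3] 0x1e->0x00 len=2 : 4c 42
[4] 0x1a->0x05 len=6 : 51 69 a2 ee 4c 42
[5] 0x12->0x1a len=2 : 35 4d
query mem[0x20]=0x67, mem[0x0d]=0x67, mem[0x18]=0xed, mem[0x14]=0x22, mem[0x0b]=0x4c

MEM[0x20,0x0d,0x18,0x14,0x0b] = 67 67 ed 22 4c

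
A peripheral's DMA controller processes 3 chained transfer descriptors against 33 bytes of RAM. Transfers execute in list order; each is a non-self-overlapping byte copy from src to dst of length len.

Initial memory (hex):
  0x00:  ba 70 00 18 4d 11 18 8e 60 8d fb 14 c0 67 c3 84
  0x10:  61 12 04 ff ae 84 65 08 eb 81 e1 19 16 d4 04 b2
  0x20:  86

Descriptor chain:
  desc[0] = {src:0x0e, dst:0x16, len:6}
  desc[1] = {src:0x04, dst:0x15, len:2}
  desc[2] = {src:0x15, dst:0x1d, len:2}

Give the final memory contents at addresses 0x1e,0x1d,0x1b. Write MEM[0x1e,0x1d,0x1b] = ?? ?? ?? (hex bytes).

#0 dst[0x16+6] := {0xc3,0x84,0x61,0x12,0x04,0xff}
#1 dst[0x15+2] := {0x4d,0x11}
#2 dst[0x1d+2] := {0x4d,0x11}
query mem[0x1e]=0x11, mem[0x1d]=0x4d, mem[0x1b]=0xff

MEM[0x1e,0x1d,0x1b] = 11 4d ff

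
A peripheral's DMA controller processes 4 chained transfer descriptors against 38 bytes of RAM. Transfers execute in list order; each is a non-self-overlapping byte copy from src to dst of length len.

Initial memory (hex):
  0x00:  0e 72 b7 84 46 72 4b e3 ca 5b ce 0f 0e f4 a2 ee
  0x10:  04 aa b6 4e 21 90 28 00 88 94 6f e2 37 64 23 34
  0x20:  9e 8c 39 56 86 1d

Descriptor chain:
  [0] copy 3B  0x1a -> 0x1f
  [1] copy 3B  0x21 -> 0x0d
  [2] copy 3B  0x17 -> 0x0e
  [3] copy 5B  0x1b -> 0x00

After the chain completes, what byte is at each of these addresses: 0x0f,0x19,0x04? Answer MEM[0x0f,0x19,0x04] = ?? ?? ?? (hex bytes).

MEM[0x0f,0x19,0x04] = 88 94 6f

D0: mem[0x1f..0x21] <- [6f e2 37]
D1: mem[0x0d..0x0f] <- [37 39 56]
D2: mem[0x0e..0x10] <- [00 88 94]
D3: mem[0x00..0x04] <- [e2 37 64 23 6f]
query mem[0x0f]=0x88, mem[0x19]=0x94, mem[0x04]=0x6f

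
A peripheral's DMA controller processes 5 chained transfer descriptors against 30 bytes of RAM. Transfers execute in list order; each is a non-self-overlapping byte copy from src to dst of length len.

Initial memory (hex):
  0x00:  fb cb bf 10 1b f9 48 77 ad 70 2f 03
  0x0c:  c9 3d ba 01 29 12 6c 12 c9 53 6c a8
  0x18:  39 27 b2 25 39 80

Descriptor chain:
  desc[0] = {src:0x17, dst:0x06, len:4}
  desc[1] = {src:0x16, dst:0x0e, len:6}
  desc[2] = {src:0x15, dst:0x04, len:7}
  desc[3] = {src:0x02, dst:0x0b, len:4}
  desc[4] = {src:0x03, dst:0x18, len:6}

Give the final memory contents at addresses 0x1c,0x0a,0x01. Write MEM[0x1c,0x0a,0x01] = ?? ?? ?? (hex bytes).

MEM[0x1c,0x0a,0x01] = 39 25 cb

D0: mem[0x06..0x09] <- [a8 39 27 b2]
D1: mem[0x0e..0x13] <- [6c a8 39 27 b2 25]
D2: mem[0x04..0x0a] <- [53 6c a8 39 27 b2 25]
D3: mem[0x0b..0x0e] <- [bf 10 53 6c]
D4: mem[0x18..0x1d] <- [10 53 6c a8 39 27]
query mem[0x1c]=0x39, mem[0x0a]=0x25, mem[0x01]=0xcb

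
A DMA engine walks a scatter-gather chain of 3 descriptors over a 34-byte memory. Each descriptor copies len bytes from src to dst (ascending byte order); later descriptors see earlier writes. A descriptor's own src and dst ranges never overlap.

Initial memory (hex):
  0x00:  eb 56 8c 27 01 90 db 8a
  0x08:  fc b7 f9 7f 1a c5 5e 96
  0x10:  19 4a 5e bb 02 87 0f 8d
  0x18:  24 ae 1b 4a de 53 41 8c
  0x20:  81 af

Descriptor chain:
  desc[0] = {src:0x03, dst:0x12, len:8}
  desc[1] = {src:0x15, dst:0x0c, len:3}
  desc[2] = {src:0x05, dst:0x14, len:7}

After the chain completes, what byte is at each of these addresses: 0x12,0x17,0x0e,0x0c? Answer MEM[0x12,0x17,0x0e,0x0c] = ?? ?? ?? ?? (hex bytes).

MEM[0x12,0x17,0x0e,0x0c] = 27 fc fc db

#0 dst[0x12+8] := {0x27,0x01,0x90,0xdb,0x8a,0xfc,0xb7,0xf9}
#1 dst[0x0c+3] := {0xdb,0x8a,0xfc}
#2 dst[0x14+7] := {0x90,0xdb,0x8a,0xfc,0xb7,0xf9,0x7f}
query mem[0x12]=0x27, mem[0x17]=0xfc, mem[0x0e]=0xfc, mem[0x0c]=0xdb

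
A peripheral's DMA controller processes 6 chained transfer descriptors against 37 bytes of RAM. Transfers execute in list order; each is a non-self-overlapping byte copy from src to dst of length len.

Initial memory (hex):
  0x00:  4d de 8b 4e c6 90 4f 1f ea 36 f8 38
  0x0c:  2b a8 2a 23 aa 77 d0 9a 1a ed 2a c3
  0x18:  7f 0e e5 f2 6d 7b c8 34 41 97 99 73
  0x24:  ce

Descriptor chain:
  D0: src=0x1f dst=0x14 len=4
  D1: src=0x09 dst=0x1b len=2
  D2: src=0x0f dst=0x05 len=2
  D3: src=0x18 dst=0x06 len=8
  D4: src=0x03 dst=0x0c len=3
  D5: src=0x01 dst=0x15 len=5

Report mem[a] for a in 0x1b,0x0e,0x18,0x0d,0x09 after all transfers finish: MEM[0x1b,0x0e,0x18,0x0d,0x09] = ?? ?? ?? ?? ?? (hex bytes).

MEM[0x1b,0x0e,0x18,0x0d,0x09] = 36 23 c6 c6 36

D0: mem[0x14..0x17] <- [34 41 97 99]
D1: mem[0x1b..0x1c] <- [36 f8]
D2: mem[0x05..0x06] <- [23 aa]
D3: mem[0x06..0x0d] <- [7f 0e e5 36 f8 7b c8 34]
D4: mem[0x0c..0x0e] <- [4e c6 23]
D5: mem[0x15..0x19] <- [de 8b 4e c6 23]
query mem[0x1b]=0x36, mem[0x0e]=0x23, mem[0x18]=0xc6, mem[0x0d]=0xc6, mem[0x09]=0x36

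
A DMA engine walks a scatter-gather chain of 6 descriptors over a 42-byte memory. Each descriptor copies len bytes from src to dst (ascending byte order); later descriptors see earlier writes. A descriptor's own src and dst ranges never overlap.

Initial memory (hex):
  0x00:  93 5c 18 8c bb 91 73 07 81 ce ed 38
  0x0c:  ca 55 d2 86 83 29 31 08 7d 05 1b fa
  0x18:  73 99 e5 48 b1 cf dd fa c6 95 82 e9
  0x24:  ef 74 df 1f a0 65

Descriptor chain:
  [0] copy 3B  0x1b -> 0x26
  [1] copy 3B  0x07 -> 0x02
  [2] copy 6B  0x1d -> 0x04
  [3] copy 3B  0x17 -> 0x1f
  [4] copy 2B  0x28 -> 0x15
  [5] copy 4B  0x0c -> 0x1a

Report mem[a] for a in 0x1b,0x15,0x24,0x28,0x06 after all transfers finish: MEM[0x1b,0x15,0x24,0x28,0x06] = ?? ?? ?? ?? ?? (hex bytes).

MEM[0x1b,0x15,0x24,0x28,0x06] = 55 cf ef cf fa

  after D0: wrote 3B at 0x26 = 48b1cf
  after D1: wrote 3B at 0x02 = 0781ce
  after D2: wrote 6B at 0x04 = cfddfac69582
  after D3: wrote 3B at 0x1f = fa7399
  after D4: wrote 2B at 0x15 = cf65
  after D5: wrote 4B at 0x1a = ca55d286
query mem[0x1b]=0x55, mem[0x15]=0xcf, mem[0x24]=0xef, mem[0x28]=0xcf, mem[0x06]=0xfa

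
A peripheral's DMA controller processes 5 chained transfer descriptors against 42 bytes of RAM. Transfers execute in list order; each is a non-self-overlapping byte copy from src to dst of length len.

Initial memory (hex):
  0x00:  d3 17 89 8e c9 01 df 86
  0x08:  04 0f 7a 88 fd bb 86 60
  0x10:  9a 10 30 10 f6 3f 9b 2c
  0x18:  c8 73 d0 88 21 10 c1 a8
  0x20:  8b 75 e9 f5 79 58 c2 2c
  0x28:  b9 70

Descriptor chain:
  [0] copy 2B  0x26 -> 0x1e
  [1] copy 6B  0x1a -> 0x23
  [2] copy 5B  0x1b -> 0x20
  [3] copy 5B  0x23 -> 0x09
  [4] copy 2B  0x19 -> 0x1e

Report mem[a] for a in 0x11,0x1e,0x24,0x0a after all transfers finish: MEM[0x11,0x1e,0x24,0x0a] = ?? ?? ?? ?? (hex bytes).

MEM[0x11,0x1e,0x24,0x0a] = 10 73 2c 2c

  after D0: wrote 2B at 0x1e = c22c
  after D1: wrote 6B at 0x23 = d0882110c22c
  after D2: wrote 5B at 0x20 = 882110c22c
  after D3: wrote 5B at 0x09 = c22c2110c2
  after D4: wrote 2B at 0x1e = 73d0
query mem[0x11]=0x10, mem[0x1e]=0x73, mem[0x24]=0x2c, mem[0x0a]=0x2c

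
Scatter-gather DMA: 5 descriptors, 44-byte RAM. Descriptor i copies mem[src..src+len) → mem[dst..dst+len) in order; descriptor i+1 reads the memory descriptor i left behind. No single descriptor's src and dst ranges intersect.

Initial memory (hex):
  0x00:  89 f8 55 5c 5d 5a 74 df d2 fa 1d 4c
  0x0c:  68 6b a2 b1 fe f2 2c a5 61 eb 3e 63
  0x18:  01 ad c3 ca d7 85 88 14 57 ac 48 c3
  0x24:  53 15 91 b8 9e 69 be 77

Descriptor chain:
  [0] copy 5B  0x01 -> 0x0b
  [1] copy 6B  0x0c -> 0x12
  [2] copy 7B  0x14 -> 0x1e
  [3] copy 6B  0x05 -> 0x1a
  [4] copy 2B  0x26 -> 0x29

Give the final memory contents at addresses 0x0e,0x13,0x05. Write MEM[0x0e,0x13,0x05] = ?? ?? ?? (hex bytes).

D0: mem[0x0b..0x0f] <- [f8 55 5c 5d 5a]
D1: mem[0x12..0x17] <- [55 5c 5d 5a fe f2]
D2: mem[0x1e..0x24] <- [5d 5a fe f2 01 ad c3]
D3: mem[0x1a..0x1f] <- [5a 74 df d2 fa 1d]
D4: mem[0x29..0x2a] <- [91 b8]
query mem[0x0e]=0x5d, mem[0x13]=0x5c, mem[0x05]=0x5a

MEM[0x0e,0x13,0x05] = 5d 5c 5a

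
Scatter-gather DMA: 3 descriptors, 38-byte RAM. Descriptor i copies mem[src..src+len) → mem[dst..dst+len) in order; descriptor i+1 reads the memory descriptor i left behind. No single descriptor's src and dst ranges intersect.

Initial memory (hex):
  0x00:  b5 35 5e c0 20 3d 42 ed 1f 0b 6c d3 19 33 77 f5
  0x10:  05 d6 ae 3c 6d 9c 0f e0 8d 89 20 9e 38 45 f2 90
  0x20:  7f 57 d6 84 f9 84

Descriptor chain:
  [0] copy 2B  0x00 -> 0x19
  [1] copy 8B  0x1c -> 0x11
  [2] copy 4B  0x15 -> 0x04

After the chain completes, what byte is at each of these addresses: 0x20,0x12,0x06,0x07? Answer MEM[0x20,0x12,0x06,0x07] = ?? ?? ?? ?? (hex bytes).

MEM[0x20,0x12,0x06,0x07] = 7f 45 d6 84

D0: mem[0x19..0x1a] <- [b5 35]
D1: mem[0x11..0x18] <- [38 45 f2 90 7f 57 d6 84]
D2: mem[0x04..0x07] <- [7f 57 d6 84]
query mem[0x20]=0x7f, mem[0x12]=0x45, mem[0x06]=0xd6, mem[0x07]=0x84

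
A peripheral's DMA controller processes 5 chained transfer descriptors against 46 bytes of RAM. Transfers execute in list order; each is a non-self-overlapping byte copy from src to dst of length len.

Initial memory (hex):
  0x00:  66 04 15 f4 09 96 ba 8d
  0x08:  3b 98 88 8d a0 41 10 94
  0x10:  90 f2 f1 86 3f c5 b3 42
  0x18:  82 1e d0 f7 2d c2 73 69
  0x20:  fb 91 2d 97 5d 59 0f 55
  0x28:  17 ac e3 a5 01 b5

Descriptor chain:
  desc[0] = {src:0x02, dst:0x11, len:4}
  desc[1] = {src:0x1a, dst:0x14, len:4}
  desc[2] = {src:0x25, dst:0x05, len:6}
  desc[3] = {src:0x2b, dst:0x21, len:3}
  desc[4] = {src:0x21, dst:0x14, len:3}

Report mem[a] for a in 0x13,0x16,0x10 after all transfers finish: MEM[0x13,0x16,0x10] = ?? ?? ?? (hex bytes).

  after D0: wrote 4B at 0x11 = 15f40996
  after D1: wrote 4B at 0x14 = d0f72dc2
  after D2: wrote 6B at 0x05 = 590f5517ace3
  after D3: wrote 3B at 0x21 = a501b5
  after D4: wrote 3B at 0x14 = a501b5
query mem[0x13]=0x09, mem[0x16]=0xb5, mem[0x10]=0x90

MEM[0x13,0x16,0x10] = 09 b5 90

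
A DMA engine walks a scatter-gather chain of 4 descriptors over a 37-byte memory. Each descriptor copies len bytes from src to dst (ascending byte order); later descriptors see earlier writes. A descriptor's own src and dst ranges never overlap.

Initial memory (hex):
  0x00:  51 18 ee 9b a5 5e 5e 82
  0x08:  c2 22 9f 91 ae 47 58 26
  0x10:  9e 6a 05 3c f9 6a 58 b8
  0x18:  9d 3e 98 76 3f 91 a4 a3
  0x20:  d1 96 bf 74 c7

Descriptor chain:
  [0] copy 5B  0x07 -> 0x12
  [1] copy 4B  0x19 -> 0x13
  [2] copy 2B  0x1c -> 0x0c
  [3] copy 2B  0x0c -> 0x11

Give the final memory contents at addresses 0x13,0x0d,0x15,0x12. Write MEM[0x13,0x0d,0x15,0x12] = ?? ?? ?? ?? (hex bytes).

MEM[0x13,0x0d,0x15,0x12] = 3e 91 76 91

#0 dst[0x12+5] := {0x82,0xc2,0x22,0x9f,0x91}
#1 dst[0x13+4] := {0x3e,0x98,0x76,0x3f}
#2 dst[0x0c+2] := {0x3f,0x91}
#3 dst[0x11+2] := {0x3f,0x91}
query mem[0x13]=0x3e, mem[0x0d]=0x91, mem[0x15]=0x76, mem[0x12]=0x91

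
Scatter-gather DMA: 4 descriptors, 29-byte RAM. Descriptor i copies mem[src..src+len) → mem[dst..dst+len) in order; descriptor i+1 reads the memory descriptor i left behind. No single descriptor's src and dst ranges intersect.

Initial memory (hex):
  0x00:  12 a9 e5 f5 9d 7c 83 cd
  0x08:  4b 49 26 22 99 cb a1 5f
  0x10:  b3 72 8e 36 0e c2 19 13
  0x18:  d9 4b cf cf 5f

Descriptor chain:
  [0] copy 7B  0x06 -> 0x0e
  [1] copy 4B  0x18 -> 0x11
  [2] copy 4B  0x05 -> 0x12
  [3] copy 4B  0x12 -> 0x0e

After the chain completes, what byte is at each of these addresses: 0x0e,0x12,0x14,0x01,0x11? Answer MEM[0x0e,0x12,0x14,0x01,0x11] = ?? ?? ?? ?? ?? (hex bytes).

D0: mem[0x0e..0x14] <- [83 cd 4b 49 26 22 99]
D1: mem[0x11..0x14] <- [d9 4b cf cf]
D2: mem[0x12..0x15] <- [7c 83 cd 4b]
D3: mem[0x0e..0x11] <- [7c 83 cd 4b]
query mem[0x0e]=0x7c, mem[0x12]=0x7c, mem[0x14]=0xcd, mem[0x01]=0xa9, mem[0x11]=0x4b

MEM[0x0e,0x12,0x14,0x01,0x11] = 7c 7c cd a9 4b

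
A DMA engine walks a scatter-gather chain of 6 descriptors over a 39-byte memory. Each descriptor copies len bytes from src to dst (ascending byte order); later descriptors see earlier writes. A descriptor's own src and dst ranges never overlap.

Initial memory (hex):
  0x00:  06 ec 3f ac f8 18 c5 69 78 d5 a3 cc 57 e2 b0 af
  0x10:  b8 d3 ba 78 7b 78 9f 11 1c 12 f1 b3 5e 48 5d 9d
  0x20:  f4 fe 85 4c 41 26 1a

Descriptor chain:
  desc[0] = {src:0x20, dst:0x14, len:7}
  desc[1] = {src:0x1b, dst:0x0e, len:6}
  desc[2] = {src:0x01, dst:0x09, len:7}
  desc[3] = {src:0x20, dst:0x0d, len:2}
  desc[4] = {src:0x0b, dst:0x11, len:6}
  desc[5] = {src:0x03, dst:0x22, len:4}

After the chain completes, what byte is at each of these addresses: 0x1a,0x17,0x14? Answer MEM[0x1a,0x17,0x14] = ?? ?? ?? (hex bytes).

  after D0: wrote 7B at 0x14 = f4fe854c41261a
  after D1: wrote 6B at 0x0e = b35e485d9df4
  after D2: wrote 7B at 0x09 = ec3facf818c569
  after D3: wrote 2B at 0x0d = f4fe
  after D4: wrote 6B at 0x11 = acf8f4fe6948
  after D5: wrote 4B at 0x22 = acf818c5
query mem[0x1a]=0x1a, mem[0x17]=0x4c, mem[0x14]=0xfe

MEM[0x1a,0x17,0x14] = 1a 4c fe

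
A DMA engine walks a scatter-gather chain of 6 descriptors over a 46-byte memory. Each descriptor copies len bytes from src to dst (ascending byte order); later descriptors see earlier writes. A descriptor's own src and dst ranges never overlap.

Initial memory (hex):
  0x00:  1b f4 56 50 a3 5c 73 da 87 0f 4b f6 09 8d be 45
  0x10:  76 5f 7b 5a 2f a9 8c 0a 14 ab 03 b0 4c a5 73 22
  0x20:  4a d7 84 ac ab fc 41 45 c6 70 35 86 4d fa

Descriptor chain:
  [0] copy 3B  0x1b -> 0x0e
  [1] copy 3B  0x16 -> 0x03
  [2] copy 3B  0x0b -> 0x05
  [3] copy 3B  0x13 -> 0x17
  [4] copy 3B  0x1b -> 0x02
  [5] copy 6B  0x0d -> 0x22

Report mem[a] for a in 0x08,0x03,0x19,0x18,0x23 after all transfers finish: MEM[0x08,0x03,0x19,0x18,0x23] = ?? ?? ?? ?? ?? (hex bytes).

D0: mem[0x0e..0x10] <- [b0 4c a5]
D1: mem[0x03..0x05] <- [8c 0a 14]
D2: mem[0x05..0x07] <- [f6 09 8d]
D3: mem[0x17..0x19] <- [5a 2f a9]
D4: mem[0x02..0x04] <- [b0 4c a5]
D5: mem[0x22..0x27] <- [8d b0 4c a5 5f 7b]
query mem[0x08]=0x87, mem[0x03]=0x4c, mem[0x19]=0xa9, mem[0x18]=0x2f, mem[0x23]=0xb0

MEM[0x08,0x03,0x19,0x18,0x23] = 87 4c a9 2f b0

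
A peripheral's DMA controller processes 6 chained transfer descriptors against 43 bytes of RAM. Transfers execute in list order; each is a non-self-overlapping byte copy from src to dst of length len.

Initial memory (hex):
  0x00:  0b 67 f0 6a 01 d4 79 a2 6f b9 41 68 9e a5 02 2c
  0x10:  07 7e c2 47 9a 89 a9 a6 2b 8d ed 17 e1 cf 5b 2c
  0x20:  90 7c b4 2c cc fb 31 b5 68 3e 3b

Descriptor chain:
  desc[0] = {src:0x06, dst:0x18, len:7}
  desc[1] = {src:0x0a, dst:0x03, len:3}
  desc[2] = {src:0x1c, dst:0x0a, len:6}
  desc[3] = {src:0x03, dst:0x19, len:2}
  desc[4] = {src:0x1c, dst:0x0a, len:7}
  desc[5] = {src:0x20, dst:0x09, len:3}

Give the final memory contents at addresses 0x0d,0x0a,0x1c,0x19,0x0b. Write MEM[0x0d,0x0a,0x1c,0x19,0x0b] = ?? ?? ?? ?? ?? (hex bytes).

MEM[0x0d,0x0a,0x1c,0x19,0x0b] = 2c 7c 41 41 b4

[0] 0x06->0x18 len=7 : 79 a2 6f b9 41 68 9e
[1] 0x0a->0x03 len=3 : 41 68 9e
[2] 0x1c->0x0a len=6 : 41 68 9e 2c 90 7c
[3] 0x03->0x19 len=2 : 41 68
[4] 0x1c->0x0a len=7 : 41 68 9e 2c 90 7c b4
[5] 0x20->0x09 len=3 : 90 7c b4
query mem[0x0d]=0x2c, mem[0x0a]=0x7c, mem[0x1c]=0x41, mem[0x19]=0x41, mem[0x0b]=0xb4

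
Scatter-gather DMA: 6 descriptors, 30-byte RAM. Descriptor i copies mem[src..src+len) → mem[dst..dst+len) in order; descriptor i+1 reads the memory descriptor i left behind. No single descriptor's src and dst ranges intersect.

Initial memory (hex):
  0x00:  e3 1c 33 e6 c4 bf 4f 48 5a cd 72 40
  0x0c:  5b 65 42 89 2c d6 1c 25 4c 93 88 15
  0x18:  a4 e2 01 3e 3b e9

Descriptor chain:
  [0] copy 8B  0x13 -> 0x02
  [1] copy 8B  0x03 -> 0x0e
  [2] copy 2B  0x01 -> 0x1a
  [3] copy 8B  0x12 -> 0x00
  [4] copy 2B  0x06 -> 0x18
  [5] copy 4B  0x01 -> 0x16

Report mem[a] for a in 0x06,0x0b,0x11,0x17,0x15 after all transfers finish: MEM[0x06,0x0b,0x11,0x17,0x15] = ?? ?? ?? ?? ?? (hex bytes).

D0: mem[0x02..0x09] <- [25 4c 93 88 15 a4 e2 01]
D1: mem[0x0e..0x15] <- [4c 93 88 15 a4 e2 01 72]
D2: mem[0x1a..0x1b] <- [1c 25]
D3: mem[0x00..0x07] <- [a4 e2 01 72 88 15 a4 e2]
D4: mem[0x18..0x19] <- [a4 e2]
D5: mem[0x16..0x19] <- [e2 01 72 88]
query mem[0x06]=0xa4, mem[0x0b]=0x40, mem[0x11]=0x15, mem[0x17]=0x01, mem[0x15]=0x72

MEM[0x06,0x0b,0x11,0x17,0x15] = a4 40 15 01 72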